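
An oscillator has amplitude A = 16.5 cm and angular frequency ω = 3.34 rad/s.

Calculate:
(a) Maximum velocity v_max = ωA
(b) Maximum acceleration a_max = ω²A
v_max = ωA = 3.34×0.165 = 0.5511 m/s
a_max = ω²A = 3.34²×0.165 = 1.841 m/s²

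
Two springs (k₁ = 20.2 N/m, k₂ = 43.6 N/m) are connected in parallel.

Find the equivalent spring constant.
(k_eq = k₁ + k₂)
k_eq = k₁ + k₂ = 20.2 + 43.6 = 63.8 N/m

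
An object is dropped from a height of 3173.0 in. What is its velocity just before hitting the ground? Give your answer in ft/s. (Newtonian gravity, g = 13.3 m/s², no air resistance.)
v = √(2gh) (with unit conversion) = 151.9 ft/s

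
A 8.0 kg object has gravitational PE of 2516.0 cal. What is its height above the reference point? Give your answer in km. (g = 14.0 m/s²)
PE = mgh → h = PE/(mg) = 1.053e+04 J / (8 kg × 14.0 m/s²) = 93.99 m = 0.09399 km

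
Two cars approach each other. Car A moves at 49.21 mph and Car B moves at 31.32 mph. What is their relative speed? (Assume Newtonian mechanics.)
v_rel = v_A + v_B = 49.21 + 31.32 = 80.53 mph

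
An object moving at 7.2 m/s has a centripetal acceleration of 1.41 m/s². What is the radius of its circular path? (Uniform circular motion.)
r = v²/a_c = 7.2²/1.41 = 36.77 m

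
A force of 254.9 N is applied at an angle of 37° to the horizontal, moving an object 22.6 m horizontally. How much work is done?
W = Fd cosθ = 254.9×22.6×cos(37°) = 4600.7 J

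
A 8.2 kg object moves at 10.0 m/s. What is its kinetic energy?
KE = ½mv² = ½×8.2×10.0² = 410.0 J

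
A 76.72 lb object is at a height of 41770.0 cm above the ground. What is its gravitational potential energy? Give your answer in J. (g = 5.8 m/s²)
PE = mgh = 34.8 kg × 5.8 m/s² × 417.7 m = 8.431e+04 J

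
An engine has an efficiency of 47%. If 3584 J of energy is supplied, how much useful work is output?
W_out = η × W_in = 0.47 × 3584 = 1684.5 J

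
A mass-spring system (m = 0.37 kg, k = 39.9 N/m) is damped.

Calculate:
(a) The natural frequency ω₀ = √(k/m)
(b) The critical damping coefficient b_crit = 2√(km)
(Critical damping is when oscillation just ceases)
ω₀ = √(k/m) = √(39.9/0.37) = 10.38 rad/s
b_crit = 2√(km) = 2√(39.9×0.37) = 7.685 kg/s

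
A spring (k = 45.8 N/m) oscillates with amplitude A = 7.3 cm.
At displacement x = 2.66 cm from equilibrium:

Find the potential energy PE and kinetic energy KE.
E_total = ½kA² = ½×45.8×(0.073)² = 0.122 J
PE = ½kx² = ½×45.8×(0.0266)² = 0.0162 J
KE = E_total − PE = 0.1058 J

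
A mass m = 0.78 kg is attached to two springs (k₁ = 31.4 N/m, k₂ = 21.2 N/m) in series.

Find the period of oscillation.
k_eq = k₁k₂/(k₁+k₂) = 12.66 N/m
T = 2π√(m/k_eq) = 2π√(0.78/12.66) = 1.56 s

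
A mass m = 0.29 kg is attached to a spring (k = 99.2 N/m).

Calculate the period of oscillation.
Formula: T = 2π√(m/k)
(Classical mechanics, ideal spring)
T = 2π√(m/k) = 2π√(0.29/99.2) = 0.3397 s; f = 1/T = 2.944 Hz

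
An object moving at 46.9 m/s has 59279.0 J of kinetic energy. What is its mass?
KE = ½mv² → m = 2KE/v² = 2×59279.0/46.9² = 53.9 kg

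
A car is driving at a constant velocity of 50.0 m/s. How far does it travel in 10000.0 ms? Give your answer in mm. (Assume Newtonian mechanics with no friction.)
d = vt (with unit conversion) = 500000.0 mm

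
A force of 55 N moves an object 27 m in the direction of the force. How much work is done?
W = Fd = 55×27 = 1485.0 J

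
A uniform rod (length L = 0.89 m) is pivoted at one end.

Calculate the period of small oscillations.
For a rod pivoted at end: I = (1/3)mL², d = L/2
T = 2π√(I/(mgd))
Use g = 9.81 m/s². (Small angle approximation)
I/m = (1/3)L² = 0.264 m²; d = L/2 = 0.445 m
T = 2π√(I/(mgd)) = 2π√(0.264/(9.81×0.445)) = 1.545 s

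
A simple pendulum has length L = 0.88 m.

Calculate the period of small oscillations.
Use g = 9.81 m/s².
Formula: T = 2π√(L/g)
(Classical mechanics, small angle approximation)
T = 2π√(L/g) = 2π√(0.88/9.81) = 1.882 s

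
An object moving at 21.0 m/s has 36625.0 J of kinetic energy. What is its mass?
KE = ½mv² → m = 2KE/v² = 2×36625.0/21.0² = 166.1 kg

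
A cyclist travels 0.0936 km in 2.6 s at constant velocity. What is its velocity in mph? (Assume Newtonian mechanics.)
v = d/t (with unit conversion) = 80.53 mph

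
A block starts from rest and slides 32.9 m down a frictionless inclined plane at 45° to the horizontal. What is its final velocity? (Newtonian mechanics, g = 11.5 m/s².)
a = g sin(θ) = 11.5 × sin(45°) = 8.13 m/s²
v = √(2ad) = √(2 × 8.13 × 32.9) = 23.13 m/s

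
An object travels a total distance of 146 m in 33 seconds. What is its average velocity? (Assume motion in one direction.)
v_avg = Δd / Δt = 146 / 33 = 4.42 m/s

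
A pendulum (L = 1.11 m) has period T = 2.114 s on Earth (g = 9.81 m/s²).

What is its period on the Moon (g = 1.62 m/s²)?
T = 2π√(L/g), so T_moon/T_earth = √(g_earth/g_moon)
T_moon = 2π√(1.11/1.62) = 5.201 s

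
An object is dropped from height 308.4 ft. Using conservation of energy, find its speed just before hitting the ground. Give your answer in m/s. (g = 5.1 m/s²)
mgh = ½mv² → v = √(2gh) = √(2×5.1×94) = 30.96 m/s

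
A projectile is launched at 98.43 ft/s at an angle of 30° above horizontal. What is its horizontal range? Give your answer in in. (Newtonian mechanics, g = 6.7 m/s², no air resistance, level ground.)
R = v₀² sin(2θ) / g (with unit conversion) = 4580.0 in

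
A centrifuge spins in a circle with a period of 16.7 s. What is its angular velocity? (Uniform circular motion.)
ω = 2π/T = 2π/16.7 = 0.3762 rad/s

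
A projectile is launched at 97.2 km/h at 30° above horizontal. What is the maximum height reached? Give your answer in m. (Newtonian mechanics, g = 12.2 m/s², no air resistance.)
H = v₀²sin²(θ)/(2g) (with unit conversion) = 7.469 m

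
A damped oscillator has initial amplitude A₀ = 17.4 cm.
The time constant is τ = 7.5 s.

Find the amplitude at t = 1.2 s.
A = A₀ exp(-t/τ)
A = A₀ exp(−t/τ) = 17.4×exp(−1.2/7.5) = 14.83 cm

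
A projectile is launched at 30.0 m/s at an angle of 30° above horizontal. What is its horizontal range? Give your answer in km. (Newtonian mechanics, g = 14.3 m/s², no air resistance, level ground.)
R = v₀² sin(2θ) / g (with unit conversion) = 0.05451 km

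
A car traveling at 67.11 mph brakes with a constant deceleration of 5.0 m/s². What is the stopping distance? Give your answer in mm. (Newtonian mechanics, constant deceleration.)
d = v₀² / (2a) (with unit conversion) = 90010.0 mm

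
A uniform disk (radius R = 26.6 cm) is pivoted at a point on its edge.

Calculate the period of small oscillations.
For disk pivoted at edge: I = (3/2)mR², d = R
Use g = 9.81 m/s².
I/m = (3/2)R² = 0.1061 m²; d = R = 0.266 m
T = 2π√((3/2)R²/(gR)) = 2π√(3R/(2g)) = 1.267 s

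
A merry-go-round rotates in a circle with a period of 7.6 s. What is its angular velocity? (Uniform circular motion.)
ω = 2π/T = 2π/7.6 = 0.8267 rad/s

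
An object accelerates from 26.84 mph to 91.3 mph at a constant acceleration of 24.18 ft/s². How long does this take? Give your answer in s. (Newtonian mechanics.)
t = (v - v₀)/a (with unit conversion) = 3.91 s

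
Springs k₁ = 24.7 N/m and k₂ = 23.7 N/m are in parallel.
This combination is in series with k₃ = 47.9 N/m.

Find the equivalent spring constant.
k₁₂ = k₁ + k₂ = 48.4 N/m (parallel)
1/k_eq = 1/k₁₂ + 1/k₃ → k_eq = 24.07 N/m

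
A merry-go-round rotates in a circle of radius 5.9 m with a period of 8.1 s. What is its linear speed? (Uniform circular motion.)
v = 2πr/T = 2π×5.9/8.1 = 4.58 m/s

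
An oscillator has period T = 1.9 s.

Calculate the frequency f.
f = 1/T = 1/1.9 = 0.5263 Hz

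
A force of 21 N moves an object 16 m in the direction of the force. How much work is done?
W = Fd = 21×16 = 336.0 J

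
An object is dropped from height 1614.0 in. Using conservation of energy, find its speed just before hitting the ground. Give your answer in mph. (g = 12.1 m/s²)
mgh = ½mv² → v = √(2gh) = √(2×12.1×41) = 31.5 m/s = 70.46 mph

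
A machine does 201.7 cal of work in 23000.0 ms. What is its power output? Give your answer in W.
P = W/t = 843.9 J / 23 s = 36.69 W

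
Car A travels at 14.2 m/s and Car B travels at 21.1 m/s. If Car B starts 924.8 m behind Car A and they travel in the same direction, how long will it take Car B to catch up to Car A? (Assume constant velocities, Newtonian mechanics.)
Relative speed: v_rel = 21.1 - 14.2 = 6.9 m/s
Time to catch: t = d₀/v_rel = 924.8/6.9 = 134.03 s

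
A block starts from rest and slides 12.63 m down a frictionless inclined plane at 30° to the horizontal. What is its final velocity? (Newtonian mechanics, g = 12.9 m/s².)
a = g sin(θ) = 12.9 × sin(30°) = 6.45 m/s²
v = √(2ad) = √(2 × 6.45 × 12.63) = 12.76 m/s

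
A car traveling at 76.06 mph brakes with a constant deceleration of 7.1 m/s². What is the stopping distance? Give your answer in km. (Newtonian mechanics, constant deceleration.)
d = v₀² / (2a) (with unit conversion) = 0.08142 km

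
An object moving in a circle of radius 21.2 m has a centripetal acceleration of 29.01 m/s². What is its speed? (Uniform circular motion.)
v = √(a_c × r) = √(29.01 × 21.2) = 24.8 m/s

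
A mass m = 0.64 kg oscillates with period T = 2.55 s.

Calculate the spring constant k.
T = 2π√(m/k) → k = m(2π/T)² = 0.64×(2π/2.55)² = 3.886 N/m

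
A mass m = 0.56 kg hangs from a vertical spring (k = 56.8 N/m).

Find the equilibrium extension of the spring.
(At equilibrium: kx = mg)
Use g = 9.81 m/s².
x_eq = mg/k = 0.56×9.81/56.8 = 0.09672 m = 9.672 cm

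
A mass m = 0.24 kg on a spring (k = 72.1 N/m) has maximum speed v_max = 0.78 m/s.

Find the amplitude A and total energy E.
½mv²_max = ½kA² → A = v_max√(m/k) = 0.78×√(0.24/72.1) = 0.045 m = 4.5 cm
E = ½mv²_max = ½×0.24×0.78² = 0.07301 J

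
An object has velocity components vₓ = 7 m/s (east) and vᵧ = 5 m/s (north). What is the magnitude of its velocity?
|v| = √(vₓ² + vᵧ²) = √(7² + 5²) = √(74) = 8.6 m/s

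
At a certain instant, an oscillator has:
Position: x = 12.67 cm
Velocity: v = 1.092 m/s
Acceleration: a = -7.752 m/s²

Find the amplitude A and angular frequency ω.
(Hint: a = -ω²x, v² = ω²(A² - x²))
a = −ω²x → ω = √(|a|/x) = √(7.752/0.1267) = 7.822 rad/s
v² = ω²(A² − x²) → A = √(x² + v²/ω²) = √(0.1267² + 1.092²/7.822²) = 0.1885 m = 18.85 cm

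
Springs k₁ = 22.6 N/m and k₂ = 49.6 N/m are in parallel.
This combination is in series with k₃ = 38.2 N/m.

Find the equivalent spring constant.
k₁₂ = k₁ + k₂ = 72.2 N/m (parallel)
1/k_eq = 1/k₁₂ + 1/k₃ → k_eq = 24.98 N/m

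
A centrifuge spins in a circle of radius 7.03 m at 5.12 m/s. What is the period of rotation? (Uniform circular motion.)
T = 2πr/v = 2π×7.03/5.12 = 8.63 s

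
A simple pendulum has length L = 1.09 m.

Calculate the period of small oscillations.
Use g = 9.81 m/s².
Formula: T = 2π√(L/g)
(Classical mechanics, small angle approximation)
T = 2π√(L/g) = 2π√(1.09/9.81) = 2.094 s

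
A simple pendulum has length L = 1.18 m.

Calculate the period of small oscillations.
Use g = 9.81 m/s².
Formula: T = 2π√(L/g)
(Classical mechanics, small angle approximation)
T = 2π√(L/g) = 2π√(1.18/9.81) = 2.179 s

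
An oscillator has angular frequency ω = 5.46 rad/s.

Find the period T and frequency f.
T = 2π/ω = 2π/5.46 = 1.151 s; f = ω/2π = 0.869 Hz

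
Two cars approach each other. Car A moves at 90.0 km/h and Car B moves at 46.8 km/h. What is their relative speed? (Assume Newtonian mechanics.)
v_rel = v_A + v_B = 90.0 + 46.8 = 136.8 km/h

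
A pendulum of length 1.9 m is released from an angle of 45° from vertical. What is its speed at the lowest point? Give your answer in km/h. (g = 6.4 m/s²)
h = L(1 − cosθ) = 1.9×(1 − cos45°) = 0.5565 m
v = √(2gh) = √(2×6.4×0.5565) = 2.669 m/s = 9.608 km/h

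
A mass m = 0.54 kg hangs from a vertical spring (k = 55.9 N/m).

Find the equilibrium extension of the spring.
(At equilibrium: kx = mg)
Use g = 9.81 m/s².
x_eq = mg/k = 0.54×9.81/55.9 = 0.09477 m = 9.477 cm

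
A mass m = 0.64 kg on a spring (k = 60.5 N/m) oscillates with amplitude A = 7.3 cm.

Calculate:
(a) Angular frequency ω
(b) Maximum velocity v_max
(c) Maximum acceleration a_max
ω = √(k/m) = √(60.5/0.64) = 9.723 rad/s
v_max = ωA = 9.723×0.073 = 0.7098 m/s
a_max = ω²A = 9.723²×0.073 = 6.901 m/s²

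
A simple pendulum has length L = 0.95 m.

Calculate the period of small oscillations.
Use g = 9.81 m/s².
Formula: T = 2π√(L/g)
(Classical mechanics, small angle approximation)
T = 2π√(L/g) = 2π√(0.95/9.81) = 1.955 s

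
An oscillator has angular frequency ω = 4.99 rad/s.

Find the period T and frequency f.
T = 2π/ω = 2π/4.99 = 1.259 s; f = ω/2π = 0.7942 Hz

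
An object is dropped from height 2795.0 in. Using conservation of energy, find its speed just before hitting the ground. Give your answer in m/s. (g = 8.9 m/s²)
mgh = ½mv² → v = √(2gh) = √(2×8.9×70.99) = 35.55 m/s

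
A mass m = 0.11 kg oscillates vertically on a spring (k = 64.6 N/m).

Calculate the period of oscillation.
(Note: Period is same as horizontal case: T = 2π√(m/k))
T = 2π√(m/k) = 2π√(0.11/64.6) = 0.2593 s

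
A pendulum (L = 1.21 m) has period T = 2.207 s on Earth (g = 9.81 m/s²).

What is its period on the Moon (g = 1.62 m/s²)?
T = 2π√(L/g), so T_moon/T_earth = √(g_earth/g_moon)
T_moon = 2π√(1.21/1.62) = 5.43 s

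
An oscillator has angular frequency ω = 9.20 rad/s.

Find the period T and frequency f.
T = 2π/ω = 2π/9.2 = 0.683 s; f = ω/2π = 1.464 Hz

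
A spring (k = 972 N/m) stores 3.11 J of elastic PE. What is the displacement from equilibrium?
PE = ½kx² → x = √(2PE/k) = √(2×3.11/972) = 0.07999 m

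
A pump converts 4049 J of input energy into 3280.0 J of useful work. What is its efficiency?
η = W_out/W_in = 3280.0/4049 = 0.8101 = 81.01%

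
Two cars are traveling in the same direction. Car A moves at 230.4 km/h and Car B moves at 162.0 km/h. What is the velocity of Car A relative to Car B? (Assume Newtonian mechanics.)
v_rel = v_A - v_B = 230.4 - 162.0 = 68.4 km/h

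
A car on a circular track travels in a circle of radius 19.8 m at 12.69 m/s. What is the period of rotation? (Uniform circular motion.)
T = 2πr/v = 2π×19.8/12.69 = 9.8 s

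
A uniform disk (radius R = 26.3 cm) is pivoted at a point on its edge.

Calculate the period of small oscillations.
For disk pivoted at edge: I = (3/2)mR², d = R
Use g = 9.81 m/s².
I/m = (3/2)R² = 0.1038 m²; d = R = 0.263 m
T = 2π√((3/2)R²/(gR)) = 2π√(3R/(2g)) = 1.26 s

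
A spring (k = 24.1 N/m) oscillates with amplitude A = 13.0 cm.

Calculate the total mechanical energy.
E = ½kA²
E = ½kA² = ½×24.1×(0.13)² = 0.2036 J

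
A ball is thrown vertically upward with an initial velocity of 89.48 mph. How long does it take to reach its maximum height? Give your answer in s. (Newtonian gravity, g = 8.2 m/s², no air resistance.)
t_up = v₀/g (with unit conversion) = 4.878 s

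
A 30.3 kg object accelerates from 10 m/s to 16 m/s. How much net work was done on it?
W_net = ΔKE = ½m(v₂² − v₁²) = ½×30.3×(16² − 10²) = 2363.4 J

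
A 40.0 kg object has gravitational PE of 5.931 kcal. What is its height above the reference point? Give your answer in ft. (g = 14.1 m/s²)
PE = mgh → h = PE/(mg) = 2.482e+04 J / (40 kg × 14.1 m/s²) = 44 m = 144.4 ft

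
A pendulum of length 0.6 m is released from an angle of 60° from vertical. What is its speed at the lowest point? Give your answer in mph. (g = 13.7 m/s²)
h = L(1 − cosθ) = 0.6×(1 − cos60°) = 0.3 m
v = √(2gh) = √(2×13.7×0.3) = 2.867 m/s = 6.413 mph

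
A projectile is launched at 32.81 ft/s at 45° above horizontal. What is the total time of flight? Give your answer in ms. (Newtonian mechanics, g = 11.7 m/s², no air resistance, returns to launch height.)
T = 2v₀sin(θ)/g (with unit conversion) = 1209.0 ms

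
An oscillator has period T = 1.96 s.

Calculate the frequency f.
f = 1/T = 1/1.96 = 0.5102 Hz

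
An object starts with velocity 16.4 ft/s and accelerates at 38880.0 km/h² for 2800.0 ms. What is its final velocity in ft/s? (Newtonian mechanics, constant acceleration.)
v = v₀ + at (with unit conversion) = 43.96 ft/s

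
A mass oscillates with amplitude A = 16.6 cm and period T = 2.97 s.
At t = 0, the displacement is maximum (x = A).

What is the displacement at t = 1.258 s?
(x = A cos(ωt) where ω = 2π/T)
ω = 2π/T = 2π/2.97 = 2.116 rad/s
x = A cos(ωt) = 16.6×cos(2.116×1.258) = -14.72 cm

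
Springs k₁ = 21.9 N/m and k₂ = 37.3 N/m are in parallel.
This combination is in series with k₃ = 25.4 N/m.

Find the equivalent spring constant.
k₁₂ = k₁ + k₂ = 59.2 N/m (parallel)
1/k_eq = 1/k₁₂ + 1/k₃ → k_eq = 17.77 N/m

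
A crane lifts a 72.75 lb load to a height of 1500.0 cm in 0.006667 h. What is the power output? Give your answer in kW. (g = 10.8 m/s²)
W = mgh = 33×10.8×15 = 5346 J
P = W/t = 5346/24 = 222.7 W = 0.2227 kW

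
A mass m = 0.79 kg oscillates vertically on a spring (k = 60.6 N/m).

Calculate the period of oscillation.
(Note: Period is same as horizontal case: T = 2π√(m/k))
T = 2π√(m/k) = 2π√(0.79/60.6) = 0.7174 s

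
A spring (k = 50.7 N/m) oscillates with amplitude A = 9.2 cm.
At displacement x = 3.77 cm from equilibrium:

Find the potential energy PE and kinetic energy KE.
E_total = ½kA² = ½×50.7×(0.092)² = 0.2146 J
PE = ½kx² = ½×50.7×(0.0377)² = 0.03603 J
KE = E_total − PE = 0.1785 J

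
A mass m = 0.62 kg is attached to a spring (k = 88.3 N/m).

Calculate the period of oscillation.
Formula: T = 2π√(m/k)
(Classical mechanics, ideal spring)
T = 2π√(m/k) = 2π√(0.62/88.3) = 0.5265 s; f = 1/T = 1.899 Hz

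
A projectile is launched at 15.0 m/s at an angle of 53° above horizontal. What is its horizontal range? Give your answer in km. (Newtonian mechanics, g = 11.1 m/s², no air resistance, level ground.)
R = v₀² sin(2θ) / g (with unit conversion) = 0.01949 km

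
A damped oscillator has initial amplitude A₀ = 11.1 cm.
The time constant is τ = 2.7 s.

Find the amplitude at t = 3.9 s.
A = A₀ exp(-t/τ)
A = A₀ exp(−t/τ) = 11.1×exp(−3.9/2.7) = 2.618 cm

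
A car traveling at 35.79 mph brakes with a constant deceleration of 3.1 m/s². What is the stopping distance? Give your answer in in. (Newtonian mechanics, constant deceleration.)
d = v₀² / (2a) (with unit conversion) = 1626.0 in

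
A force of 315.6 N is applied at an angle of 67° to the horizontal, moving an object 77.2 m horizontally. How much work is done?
W = Fd cosθ = 315.6×77.2×cos(67°) = 9519.9 J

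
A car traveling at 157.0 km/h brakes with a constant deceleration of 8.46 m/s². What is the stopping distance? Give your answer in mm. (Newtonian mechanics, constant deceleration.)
d = v₀² / (2a) (with unit conversion) = 112400.0 mm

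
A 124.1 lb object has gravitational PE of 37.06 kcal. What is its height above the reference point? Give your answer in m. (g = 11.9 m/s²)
PE = mgh → h = PE/(mg) = 1.551e+05 J / (56.29 kg × 11.9 m/s²) = 231.5 m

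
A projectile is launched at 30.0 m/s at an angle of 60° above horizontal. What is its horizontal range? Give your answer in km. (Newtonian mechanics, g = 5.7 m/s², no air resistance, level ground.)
R = v₀² sin(2θ) / g (with unit conversion) = 0.1367 km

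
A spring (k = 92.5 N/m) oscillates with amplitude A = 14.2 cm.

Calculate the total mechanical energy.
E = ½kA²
E = ½kA² = ½×92.5×(0.142)² = 0.9326 J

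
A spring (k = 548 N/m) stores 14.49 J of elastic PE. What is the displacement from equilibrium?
PE = ½kx² → x = √(2PE/k) = √(2×14.49/548) = 0.23 m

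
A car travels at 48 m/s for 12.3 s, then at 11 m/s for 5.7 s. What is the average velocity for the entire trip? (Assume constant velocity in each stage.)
d₁ = v₁t₁ = 48 × 12.3 = 590.4 m
d₂ = v₂t₂ = 11 × 5.7 = 62.7 m
d_total = 653.1 m, t_total = 18 s
v_avg = d_total/t_total = 653.1/18 = 36.28 m/s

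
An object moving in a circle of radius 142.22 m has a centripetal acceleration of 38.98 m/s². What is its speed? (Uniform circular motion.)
v = √(a_c × r) = √(38.98 × 142.22) = 74.46 m/s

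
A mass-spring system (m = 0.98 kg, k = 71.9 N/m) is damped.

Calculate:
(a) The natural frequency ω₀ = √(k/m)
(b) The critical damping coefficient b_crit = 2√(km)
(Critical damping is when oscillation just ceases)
ω₀ = √(k/m) = √(71.9/0.98) = 8.565 rad/s
b_crit = 2√(km) = 2√(71.9×0.98) = 16.79 kg/s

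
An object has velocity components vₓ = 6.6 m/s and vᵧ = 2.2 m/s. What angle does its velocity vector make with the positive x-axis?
θ = arctan(vᵧ/vₓ) = arctan(2.2/6.6) = 18.43°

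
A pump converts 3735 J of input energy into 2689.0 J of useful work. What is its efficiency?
η = W_out/W_in = 2689.0/3735 = 0.7199 = 71.99%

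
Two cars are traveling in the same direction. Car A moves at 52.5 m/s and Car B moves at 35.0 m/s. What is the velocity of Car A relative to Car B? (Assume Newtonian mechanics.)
v_rel = v_A - v_B = 52.5 - 35.0 = 17.5 m/s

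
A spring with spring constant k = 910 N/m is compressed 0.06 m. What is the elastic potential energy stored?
PE = ½kx² = ½×910×0.06² = 1.638 J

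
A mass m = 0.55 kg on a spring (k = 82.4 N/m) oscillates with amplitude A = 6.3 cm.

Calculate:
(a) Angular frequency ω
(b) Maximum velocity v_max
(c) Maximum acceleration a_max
ω = √(k/m) = √(82.4/0.55) = 12.24 rad/s
v_max = ωA = 12.24×0.063 = 0.7711 m/s
a_max = ω²A = 12.24²×0.063 = 9.439 m/s²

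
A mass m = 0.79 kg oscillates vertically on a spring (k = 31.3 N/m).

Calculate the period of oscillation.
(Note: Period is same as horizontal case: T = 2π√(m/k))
T = 2π√(m/k) = 2π√(0.79/31.3) = 0.9982 s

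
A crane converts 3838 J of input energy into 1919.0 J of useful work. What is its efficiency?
η = W_out/W_in = 1919.0/3838 = 0.5 = 50.0%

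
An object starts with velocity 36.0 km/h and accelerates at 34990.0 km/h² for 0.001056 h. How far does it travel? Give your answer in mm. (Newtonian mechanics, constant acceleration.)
d = v₀t + ½at² (with unit conversion) = 57530.0 mm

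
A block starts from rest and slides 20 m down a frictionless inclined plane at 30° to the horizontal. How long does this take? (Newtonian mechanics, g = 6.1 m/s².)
a = g sin(θ) = 6.1 × sin(30°) = 3.05 m/s²
t = √(2d/a) = √(2 × 20 / 3.05) = 3.62 s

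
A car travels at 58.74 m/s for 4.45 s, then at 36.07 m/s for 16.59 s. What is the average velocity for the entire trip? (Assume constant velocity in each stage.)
d₁ = v₁t₁ = 58.74 × 4.45 = 261.393 m
d₂ = v₂t₂ = 36.07 × 16.59 = 598.401 m
d_total = 859.79 m, t_total = 21.04 s
v_avg = d_total/t_total = 859.79/21.04 = 40.86 m/s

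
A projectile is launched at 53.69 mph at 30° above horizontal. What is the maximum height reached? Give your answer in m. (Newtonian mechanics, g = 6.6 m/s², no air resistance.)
H = v₀²sin²(θ)/(2g) (with unit conversion) = 10.91 m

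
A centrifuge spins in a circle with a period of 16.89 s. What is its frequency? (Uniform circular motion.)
f = 1/T = 1/16.89 = 0.0592 Hz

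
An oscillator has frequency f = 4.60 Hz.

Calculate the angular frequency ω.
ω = 2πf = 2π×4.6 = 28.9 rad/s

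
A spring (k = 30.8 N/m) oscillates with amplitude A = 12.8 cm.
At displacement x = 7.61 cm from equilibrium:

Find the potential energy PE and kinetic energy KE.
E_total = ½kA² = ½×30.8×(0.128)² = 0.2523 J
PE = ½kx² = ½×30.8×(0.0761)² = 0.08918 J
KE = E_total − PE = 0.1631 J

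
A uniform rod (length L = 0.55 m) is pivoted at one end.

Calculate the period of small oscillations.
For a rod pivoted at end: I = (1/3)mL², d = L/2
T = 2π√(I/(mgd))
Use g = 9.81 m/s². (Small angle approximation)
I/m = (1/3)L² = 0.1008 m²; d = L/2 = 0.275 m
T = 2π√(I/(mgd)) = 2π√(0.1008/(9.81×0.275)) = 1.215 s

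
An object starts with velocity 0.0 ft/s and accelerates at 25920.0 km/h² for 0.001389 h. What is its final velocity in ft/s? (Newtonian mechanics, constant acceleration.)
v = v₀ + at (with unit conversion) = 32.81 ft/s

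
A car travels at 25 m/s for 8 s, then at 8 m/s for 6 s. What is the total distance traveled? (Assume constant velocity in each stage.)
d₁ = v₁t₁ = 25 × 8 = 200 m
d₂ = v₂t₂ = 8 × 6 = 48 m
d_total = 200 + 48 = 248 m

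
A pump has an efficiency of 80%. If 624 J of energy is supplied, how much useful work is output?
W_out = η × W_in = 0.8 × 624 = 499.2 J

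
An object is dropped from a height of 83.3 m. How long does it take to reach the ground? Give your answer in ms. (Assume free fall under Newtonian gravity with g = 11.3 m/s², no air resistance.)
t = √(2h/g) (with unit conversion) = 3840.0 ms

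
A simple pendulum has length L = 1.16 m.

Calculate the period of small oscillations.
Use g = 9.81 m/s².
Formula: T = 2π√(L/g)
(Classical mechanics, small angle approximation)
T = 2π√(L/g) = 2π√(1.16/9.81) = 2.161 s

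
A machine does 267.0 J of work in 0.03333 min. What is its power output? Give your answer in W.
P = W/t = 267 J / 2 s = 133.5 W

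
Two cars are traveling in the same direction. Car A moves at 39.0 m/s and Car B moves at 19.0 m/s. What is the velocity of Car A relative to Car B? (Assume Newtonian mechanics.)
v_rel = v_A - v_B = 39.0 - 19.0 = 20.0 m/s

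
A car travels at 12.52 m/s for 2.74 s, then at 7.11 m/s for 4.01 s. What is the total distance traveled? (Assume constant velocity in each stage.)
d₁ = v₁t₁ = 12.52 × 2.74 = 34.3048 m
d₂ = v₂t₂ = 7.11 × 4.01 = 28.5111 m
d_total = 34.3048 + 28.5111 = 62.82 m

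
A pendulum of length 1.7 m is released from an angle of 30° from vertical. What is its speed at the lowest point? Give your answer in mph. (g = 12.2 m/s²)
h = L(1 − cosθ) = 1.7×(1 − cos30°) = 0.2278 m
v = √(2gh) = √(2×12.2×0.2278) = 2.357 m/s = 5.273 mph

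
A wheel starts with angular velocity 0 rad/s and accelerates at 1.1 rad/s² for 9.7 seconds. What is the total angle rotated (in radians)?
θ = ω₀t + ½αt² = 0×9.7 + ½×1.1×9.7² = 51.75 rad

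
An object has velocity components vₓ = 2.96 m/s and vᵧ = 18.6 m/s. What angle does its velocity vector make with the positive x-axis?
θ = arctan(vᵧ/vₓ) = arctan(18.6/2.96) = 80.96°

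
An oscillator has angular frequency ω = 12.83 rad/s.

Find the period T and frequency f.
T = 2π/ω = 2π/12.83 = 0.4897 s; f = ω/2π = 2.042 Hz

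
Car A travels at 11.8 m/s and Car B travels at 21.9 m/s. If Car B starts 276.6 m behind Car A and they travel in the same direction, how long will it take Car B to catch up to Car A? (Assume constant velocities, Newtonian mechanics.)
Relative speed: v_rel = 21.9 - 11.8 = 10.1 m/s
Time to catch: t = d₀/v_rel = 276.6/10.1 = 27.39 s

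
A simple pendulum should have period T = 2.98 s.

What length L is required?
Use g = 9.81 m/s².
T = 2π√(L/g) → L = g(T/2π)² = 9.81×(2.98/2π)² = 2.207 m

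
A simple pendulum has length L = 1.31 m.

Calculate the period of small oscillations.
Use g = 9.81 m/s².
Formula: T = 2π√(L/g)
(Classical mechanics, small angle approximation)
T = 2π√(L/g) = 2π√(1.31/9.81) = 2.296 s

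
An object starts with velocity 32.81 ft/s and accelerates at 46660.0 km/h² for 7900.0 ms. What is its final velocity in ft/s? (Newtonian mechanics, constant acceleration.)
v = v₀ + at (with unit conversion) = 126.1 ft/s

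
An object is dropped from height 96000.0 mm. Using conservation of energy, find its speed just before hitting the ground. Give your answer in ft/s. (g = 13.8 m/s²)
mgh = ½mv² → v = √(2gh) = √(2×13.8×96) = 51.47 m/s = 168.9 ft/s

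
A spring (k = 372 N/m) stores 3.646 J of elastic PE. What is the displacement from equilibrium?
PE = ½kx² → x = √(2PE/k) = √(2×3.646/372) = 0.14 m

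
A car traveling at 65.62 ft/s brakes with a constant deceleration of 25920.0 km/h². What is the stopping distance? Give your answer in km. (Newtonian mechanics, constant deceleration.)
d = v₀² / (2a) (with unit conversion) = 0.1 km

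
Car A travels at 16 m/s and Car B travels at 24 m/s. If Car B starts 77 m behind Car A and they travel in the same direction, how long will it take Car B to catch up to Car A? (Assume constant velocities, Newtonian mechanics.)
Relative speed: v_rel = 24 - 16 = 8 m/s
Time to catch: t = d₀/v_rel = 77/8 = 9.62 s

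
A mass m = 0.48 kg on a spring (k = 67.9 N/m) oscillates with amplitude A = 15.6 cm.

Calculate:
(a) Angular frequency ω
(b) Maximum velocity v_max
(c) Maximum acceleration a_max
ω = √(k/m) = √(67.9/0.48) = 11.89 rad/s
v_max = ωA = 11.89×0.156 = 1.855 m/s
a_max = ω²A = 11.89²×0.156 = 22.07 m/s²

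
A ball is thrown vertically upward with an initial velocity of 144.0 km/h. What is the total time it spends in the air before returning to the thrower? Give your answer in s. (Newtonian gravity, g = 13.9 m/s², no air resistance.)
t_total = 2v₀/g (with unit conversion) = 5.755 s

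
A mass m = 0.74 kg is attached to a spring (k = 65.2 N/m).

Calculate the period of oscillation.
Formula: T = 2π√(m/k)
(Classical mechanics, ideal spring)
T = 2π√(m/k) = 2π√(0.74/65.2) = 0.6694 s; f = 1/T = 1.494 Hz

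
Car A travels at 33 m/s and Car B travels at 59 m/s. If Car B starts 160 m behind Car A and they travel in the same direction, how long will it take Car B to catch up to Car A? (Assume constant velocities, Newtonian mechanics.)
Relative speed: v_rel = 59 - 33 = 26 m/s
Time to catch: t = d₀/v_rel = 160/26 = 6.15 s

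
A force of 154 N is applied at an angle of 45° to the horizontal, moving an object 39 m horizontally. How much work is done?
W = Fd cosθ = 154×39×cos(45°) = 4246.9 J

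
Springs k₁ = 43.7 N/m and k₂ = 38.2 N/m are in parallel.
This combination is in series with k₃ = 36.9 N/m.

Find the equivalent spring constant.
k₁₂ = k₁ + k₂ = 81.9 N/m (parallel)
1/k_eq = 1/k₁₂ + 1/k₃ → k_eq = 25.44 N/m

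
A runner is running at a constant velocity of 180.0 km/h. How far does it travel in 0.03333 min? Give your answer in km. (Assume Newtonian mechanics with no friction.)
d = vt (with unit conversion) = 0.09999 km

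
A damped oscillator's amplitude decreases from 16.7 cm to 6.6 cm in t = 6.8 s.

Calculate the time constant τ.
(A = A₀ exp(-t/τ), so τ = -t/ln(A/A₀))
A/A₀ = 6.6/16.7 = 0.3952; ln(A/A₀) = -0.9283
τ = −t/ln(A/A₀) = −6.8/-0.9283 = 7.325 s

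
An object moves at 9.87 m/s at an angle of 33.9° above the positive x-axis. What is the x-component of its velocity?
vₓ = v cos(θ) = 9.87 × cos(33.9°) = 8.19 m/s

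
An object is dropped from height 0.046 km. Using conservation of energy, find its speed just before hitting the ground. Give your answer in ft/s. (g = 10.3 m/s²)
mgh = ½mv² → v = √(2gh) = √(2×10.3×46) = 30.78 m/s = 101.0 ft/s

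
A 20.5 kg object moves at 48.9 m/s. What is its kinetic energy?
KE = ½mv² = ½×20.5×48.9² = 24509.9 J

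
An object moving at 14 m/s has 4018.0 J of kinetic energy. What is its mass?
KE = ½mv² → m = 2KE/v² = 2×4018.0/14² = 41.0 kg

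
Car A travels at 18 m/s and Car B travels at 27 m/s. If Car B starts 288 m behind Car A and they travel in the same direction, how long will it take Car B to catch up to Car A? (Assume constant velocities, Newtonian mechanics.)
Relative speed: v_rel = 27 - 18 = 9 m/s
Time to catch: t = d₀/v_rel = 288/9 = 32.0 s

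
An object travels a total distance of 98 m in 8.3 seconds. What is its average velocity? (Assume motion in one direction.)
v_avg = Δd / Δt = 98 / 8.3 = 11.81 m/s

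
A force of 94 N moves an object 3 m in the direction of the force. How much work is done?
W = Fd = 94×3 = 282.0 J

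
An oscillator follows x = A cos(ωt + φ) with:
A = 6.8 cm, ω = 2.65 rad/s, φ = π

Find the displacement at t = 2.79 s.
x = A cos(ωt + φ) = 6.8×cos(2.65×2.79 + π) = -3.022 cm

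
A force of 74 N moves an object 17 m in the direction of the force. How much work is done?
W = Fd = 74×17 = 1258.0 J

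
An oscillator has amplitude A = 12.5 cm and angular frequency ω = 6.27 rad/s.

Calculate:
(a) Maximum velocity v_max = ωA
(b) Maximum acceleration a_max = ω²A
v_max = ωA = 6.27×0.125 = 0.7837 m/s
a_max = ω²A = 6.27²×0.125 = 4.914 m/s²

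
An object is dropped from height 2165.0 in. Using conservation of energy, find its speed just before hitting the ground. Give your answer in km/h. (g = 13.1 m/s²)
mgh = ½mv² → v = √(2gh) = √(2×13.1×54.99) = 37.96 m/s = 136.6 km/h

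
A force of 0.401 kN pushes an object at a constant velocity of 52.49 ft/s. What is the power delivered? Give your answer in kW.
P = Fv = 401 N × 16 m/s = 6416 W = 6.416 kW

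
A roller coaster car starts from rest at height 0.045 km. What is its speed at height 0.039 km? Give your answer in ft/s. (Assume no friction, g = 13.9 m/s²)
mgh₁ = ½mv₂² + mgh₂ → v₂ = √(2g(h₁−h₂)) = √(2×13.9×(45−39)) = 12.92 m/s = 42.37 ft/s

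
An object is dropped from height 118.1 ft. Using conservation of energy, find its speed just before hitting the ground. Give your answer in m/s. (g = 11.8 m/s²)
mgh = ½mv² → v = √(2gh) = √(2×11.8×36) = 29.15 m/s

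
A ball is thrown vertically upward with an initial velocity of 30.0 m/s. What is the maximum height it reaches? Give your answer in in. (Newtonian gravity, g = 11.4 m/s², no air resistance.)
h_max = v₀²/(2g) (with unit conversion) = 1554.0 in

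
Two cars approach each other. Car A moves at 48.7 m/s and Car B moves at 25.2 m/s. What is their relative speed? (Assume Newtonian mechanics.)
v_rel = v_A + v_B = 48.7 + 25.2 = 73.9 m/s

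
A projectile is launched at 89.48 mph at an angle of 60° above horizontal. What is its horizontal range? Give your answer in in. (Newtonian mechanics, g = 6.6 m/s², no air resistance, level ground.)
R = v₀² sin(2θ) / g (with unit conversion) = 8266.0 in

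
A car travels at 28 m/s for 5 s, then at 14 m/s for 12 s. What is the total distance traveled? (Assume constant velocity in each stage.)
d₁ = v₁t₁ = 28 × 5 = 140 m
d₂ = v₂t₂ = 14 × 12 = 168 m
d_total = 140 + 168 = 308 m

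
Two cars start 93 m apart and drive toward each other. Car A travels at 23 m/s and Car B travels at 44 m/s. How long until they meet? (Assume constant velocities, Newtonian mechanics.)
Combined speed: v_combined = 23 + 44 = 67 m/s
Time to meet: t = d/67 = 93/67 = 1.39 s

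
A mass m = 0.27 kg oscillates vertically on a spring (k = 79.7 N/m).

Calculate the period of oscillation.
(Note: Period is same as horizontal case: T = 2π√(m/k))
T = 2π√(m/k) = 2π√(0.27/79.7) = 0.3657 s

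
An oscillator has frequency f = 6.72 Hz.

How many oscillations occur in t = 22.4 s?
n = f×t = 6.72×22.4 = 150.5 oscillations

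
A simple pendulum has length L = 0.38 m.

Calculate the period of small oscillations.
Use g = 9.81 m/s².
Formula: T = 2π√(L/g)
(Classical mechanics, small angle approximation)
T = 2π√(L/g) = 2π√(0.38/9.81) = 1.237 s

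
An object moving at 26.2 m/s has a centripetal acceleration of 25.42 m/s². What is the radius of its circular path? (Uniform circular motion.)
r = v²/a_c = 26.2²/25.42 = 27.0 m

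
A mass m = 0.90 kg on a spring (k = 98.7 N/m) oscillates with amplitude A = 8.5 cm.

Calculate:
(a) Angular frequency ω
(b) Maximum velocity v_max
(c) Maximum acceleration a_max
ω = √(k/m) = √(98.7/0.9) = 10.47 rad/s
v_max = ωA = 10.47×0.085 = 0.8901 m/s
a_max = ω²A = 10.47²×0.085 = 9.322 m/s²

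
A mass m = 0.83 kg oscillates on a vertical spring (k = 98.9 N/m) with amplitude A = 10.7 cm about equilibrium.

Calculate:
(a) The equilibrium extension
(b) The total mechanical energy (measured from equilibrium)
x_eq = mg/k = 0.83×9.81/98.9 = 0.08233 m = 8.233 cm
E = ½kA² = ½×98.9×(0.107)² = 0.5662 J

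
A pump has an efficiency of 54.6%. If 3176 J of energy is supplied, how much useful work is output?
W_out = η × W_in = 0.546 × 3176 = 1734.1 J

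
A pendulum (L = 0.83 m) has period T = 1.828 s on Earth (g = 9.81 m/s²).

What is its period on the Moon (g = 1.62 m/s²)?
T = 2π√(L/g), so T_moon/T_earth = √(g_earth/g_moon)
T_moon = 2π√(0.83/1.62) = 4.497 s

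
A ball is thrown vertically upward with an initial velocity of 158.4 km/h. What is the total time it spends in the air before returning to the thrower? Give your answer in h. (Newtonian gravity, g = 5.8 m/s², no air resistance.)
t_total = 2v₀/g (with unit conversion) = 0.004215 h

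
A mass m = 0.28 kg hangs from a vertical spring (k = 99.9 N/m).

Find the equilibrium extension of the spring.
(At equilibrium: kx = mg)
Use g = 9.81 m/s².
x_eq = mg/k = 0.28×9.81/99.9 = 0.0275 m = 2.75 cm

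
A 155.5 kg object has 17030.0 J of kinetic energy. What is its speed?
KE = ½mv² → v = √(2KE/m) = √(2×17030.0/155.5) = 14.8 m/s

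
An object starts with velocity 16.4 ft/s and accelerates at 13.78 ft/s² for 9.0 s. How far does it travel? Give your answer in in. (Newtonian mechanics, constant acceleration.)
d = v₀t + ½at² (with unit conversion) = 8468.0 in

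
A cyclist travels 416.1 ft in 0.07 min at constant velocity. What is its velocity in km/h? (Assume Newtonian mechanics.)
v = d/t (with unit conversion) = 108.7 km/h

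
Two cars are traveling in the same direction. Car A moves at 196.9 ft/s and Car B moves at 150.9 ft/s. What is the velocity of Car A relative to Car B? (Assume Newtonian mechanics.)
v_rel = v_A - v_B = 196.9 - 150.9 = 46.0 ft/s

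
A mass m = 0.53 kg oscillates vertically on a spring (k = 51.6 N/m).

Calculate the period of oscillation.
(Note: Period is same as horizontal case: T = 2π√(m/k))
T = 2π√(m/k) = 2π√(0.53/51.6) = 0.6368 s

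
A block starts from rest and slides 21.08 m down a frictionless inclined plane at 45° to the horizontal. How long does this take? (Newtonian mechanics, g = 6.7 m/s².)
a = g sin(θ) = 6.7 × sin(45°) = 4.74 m/s²
t = √(2d/a) = √(2 × 21.08 / 4.74) = 2.98 s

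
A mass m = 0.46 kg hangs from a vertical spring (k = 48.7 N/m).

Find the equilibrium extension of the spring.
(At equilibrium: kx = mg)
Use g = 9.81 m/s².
x_eq = mg/k = 0.46×9.81/48.7 = 0.09266 m = 9.266 cm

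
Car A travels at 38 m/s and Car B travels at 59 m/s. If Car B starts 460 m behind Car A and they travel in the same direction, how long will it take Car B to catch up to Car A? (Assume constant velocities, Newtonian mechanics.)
Relative speed: v_rel = 59 - 38 = 21 m/s
Time to catch: t = d₀/v_rel = 460/21 = 21.9 s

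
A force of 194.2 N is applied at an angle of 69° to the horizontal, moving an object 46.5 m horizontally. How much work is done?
W = Fd cosθ = 194.2×46.5×cos(69°) = 3236.2 J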